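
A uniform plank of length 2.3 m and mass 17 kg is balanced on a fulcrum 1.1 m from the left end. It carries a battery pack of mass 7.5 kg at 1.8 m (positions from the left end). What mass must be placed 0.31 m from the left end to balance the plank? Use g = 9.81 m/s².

m ≈ 7.72 kg

About the fulcrum (at 1.1 m from the left end):
Beam weight: 17 × 9.81 = 166.8 N down at 1.15 m → arm 0.05 m, τ = 166.8 × 0.05 = 8.34 N·m clockwise.
Battery pack: 7.5 × 9.81 = 73.58 N down at 1.8 m → arm 0.7 m, τ = 73.58 × 0.7 = 51.51 N·m clockwise.
Net moment of known loads = 59.85 N·m clockwise.
An unknown mass m at 0.31 m has arm 0.79 m; its moment is m·g·0.79 counterclockwise.
For rotational equilibrium, m × 9.81 × 0.79 = 59.85, so m = 59.85 / (9.81 × 0.79) = 7.72 kg.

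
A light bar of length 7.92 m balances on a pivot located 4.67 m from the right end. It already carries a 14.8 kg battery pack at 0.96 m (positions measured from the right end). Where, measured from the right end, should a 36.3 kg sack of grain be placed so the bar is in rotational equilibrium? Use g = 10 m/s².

Take moments about the pivot (at 4.67 m from the right end).
Battery pack: 14.8 × 10 = 148 N down at 0.96 m → arm 3.71 m, τ = 148 × 3.71 = 549.1 N·m clockwise.
Net moment of existing loads = 549.1 N·m clockwise.
The sack of grain weighs 36.3 × 10 = 363 N and must supply an equal counterclockwise moment, so its lever arm about the pivot is 549.1 / 363 = 1.51 m.
That puts it at 4.67 + 1.51 = 6.18 m from the right end.

x ≈ 6.18 m from the right end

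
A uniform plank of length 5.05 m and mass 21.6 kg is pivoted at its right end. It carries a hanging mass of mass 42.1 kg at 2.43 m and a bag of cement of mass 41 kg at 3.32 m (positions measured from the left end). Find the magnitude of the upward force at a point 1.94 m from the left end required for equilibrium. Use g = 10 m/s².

F ≈ 758 N

Sum moments about the right end (the unknown pivot reaction has zero arm there).
Beam weight: 21.6 × 10 = 216 N down at 2.525 m → arm 2.525 m, τ = 216 × 2.525 = 545.4 N·m counterclockwise.
Hanging mass: 42.1 × 10 = 421 N down at 2.43 m → arm 2.62 m, τ = 421 × 2.62 = 1103 N·m counterclockwise.
Bag of cement: 41 × 10 = 410 N down at 3.32 m → arm 1.73 m, τ = 410 × 1.73 = 709.3 N·m counterclockwise.
Net moment of the loads = 2358 N·m counterclockwise.
The upward force F acts at a point 1.94 m from the left end, arm 3.11 m, giving F × 3.11 clockwise.
Setting net torque to zero: F × 3.11 = 2358 → F = 2358 / 3.11 = 758 N.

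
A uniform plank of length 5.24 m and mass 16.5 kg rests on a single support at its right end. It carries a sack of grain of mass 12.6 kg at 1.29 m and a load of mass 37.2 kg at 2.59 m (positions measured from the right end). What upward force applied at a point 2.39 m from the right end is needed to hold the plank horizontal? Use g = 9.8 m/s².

About the right end:
Beam weight: 16.5 × 9.8 = 161.7 N down at 2.62 m → arm 2.62 m, τ = 161.7 × 2.62 = 423.7 N·m counterclockwise.
Sack of grain: 12.6 × 9.8 = 123.5 N down at 1.29 m → arm 1.29 m, τ = 123.5 × 1.29 = 159.3 N·m counterclockwise.
Load: 37.2 × 9.8 = 364.6 N down at 2.59 m → arm 2.59 m, τ = 364.6 × 2.59 = 944.3 N·m counterclockwise.
Net moment of the loads = 1527 N·m counterclockwise.
The upward force F acts at a point 2.39 m from the right end, arm 2.39 m, giving F × 2.39 clockwise.
Balancing moments: F × 2.39 = 1527, giving F = 1527 / 2.39 = 639 N.

F ≈ 639 N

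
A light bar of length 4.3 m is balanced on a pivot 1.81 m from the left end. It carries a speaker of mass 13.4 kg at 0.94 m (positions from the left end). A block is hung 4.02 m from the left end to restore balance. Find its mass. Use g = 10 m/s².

m ≈ 5.28 kg

Take moments about the pivot (at 1.81 m from the left end).
Speaker: 13.4 × 10 = 134 N down at 0.94 m → arm 0.87 m, τ = 134 × 0.87 = 116.6 N·m counterclockwise.
Net moment of known loads = 116.6 N·m counterclockwise.
An unknown mass m at 4.02 m has arm 2.21 m; its moment is m·g·2.21 clockwise.
Setting net torque to zero: m × 10 × 2.21 = 116.6 → m = 116.6 / (10 × 2.21) = 5.28 kg.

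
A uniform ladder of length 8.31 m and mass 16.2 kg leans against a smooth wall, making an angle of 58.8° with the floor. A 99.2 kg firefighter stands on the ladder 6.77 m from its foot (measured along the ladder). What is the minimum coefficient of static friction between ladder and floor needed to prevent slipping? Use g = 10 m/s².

μ_min ≈ 0.467

About the foot of the ladder:
Ladder weight 16.2×10 = 162 N acts at 4.155 m along the ladder; its horizontal arm is 4.155·cos58.8° = 2.152 m → τ = 348.6 N·m clockwise.
Firefighter: 99.2×10 = 992 N at 6.77 m → arm 3.507 m → τ = 3479 N·m clockwise.
Wall normal N acts horizontally at the top; its moment arm is the height L sinθ = 8.31·sin58.8° = 7.108 m, counterclockwise.
Στ = 0 ⇒ N × 7.108 = 3828 ⇒ N = 538.5 N.
ΣFx = 0 ⇒ f = N_wall = 538.5 N. ΣFy = 0 ⇒ N_floor = 1154 N.
μ_min = f / N_floor = 538.5 / 1154 = 0.467.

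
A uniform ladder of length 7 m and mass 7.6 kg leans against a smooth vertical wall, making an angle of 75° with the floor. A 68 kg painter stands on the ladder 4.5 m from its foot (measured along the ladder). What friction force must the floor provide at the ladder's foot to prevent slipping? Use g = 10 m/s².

Taking torques about the foot of the ladder:
Ladder weight 7.6×10 = 76 N acts at 3.5 m along the ladder; its horizontal arm is 3.5·cos75° = 0.9059 m → τ = 68.85 N·m clockwise.
Painter: 68×10 = 680 N at 4.5 m → arm 1.165 m → τ = 792.2 N·m clockwise.
Wall normal N acts horizontally at the top; its moment arm is the height L sinθ = 7·sin75° = 6.761 m, counterclockwise.
Balancing moments: N × 6.761 = 861.1, giving N = 127 N.
ΣFx = 0: friction at the foot balances the wall's push, so f = N_wall = 127 N.

f ≈ 127 N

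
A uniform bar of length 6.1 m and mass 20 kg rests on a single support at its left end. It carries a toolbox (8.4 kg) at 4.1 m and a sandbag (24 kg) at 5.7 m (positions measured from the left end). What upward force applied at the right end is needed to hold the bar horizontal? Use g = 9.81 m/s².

Taking torques about the left end:
Beam weight: 20 × 9.81 = 196.2 N down at 3.05 m → arm 3.05 m, τ = 196.2 × 3.05 = 598.4 N·m clockwise.
Toolbox: 8.4 × 9.81 = 82.4 N down at 4.1 m → arm 4.1 m, τ = 82.4 × 4.1 = 337.8 N·m clockwise.
Sandbag: 24 × 9.81 = 235.4 N down at 5.7 m → arm 5.7 m, τ = 235.4 × 5.7 = 1342 N·m clockwise.
Net moment of the loads = 2278 N·m clockwise.
The upward force F acts at the right end, arm 6.1 m, giving F × 6.1 counterclockwise.
Setting net torque to zero: F × 6.1 = 2278 → F = 2278 / 6.1 = 373 N.

F ≈ 373 N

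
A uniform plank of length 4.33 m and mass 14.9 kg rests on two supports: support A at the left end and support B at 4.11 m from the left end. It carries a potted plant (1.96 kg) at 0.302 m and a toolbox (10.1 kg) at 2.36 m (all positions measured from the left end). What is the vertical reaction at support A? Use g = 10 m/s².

Take moments about support B.
Beam weight: 14.9 × 10 = 149 N down at 2.165 m → arm 1.945 m, τ = 149 × 1.945 = 289.8 N·m counterclockwise.
Potted plant: 1.96 × 10 = 19.6 N down at 0.302 m → arm 3.808 m, τ = 19.6 × 3.808 = 74.64 N·m counterclockwise.
Toolbox: 10.1 × 10 = 101 N down at 2.36 m → arm 1.75 m, τ = 101 × 1.75 = 176.8 N·m counterclockwise.
Net load moment about support B = 541.2 N·m counterclockwise.
Reaction R at support A is upward at 0 m, arm 4.11 m → moment R × 4.11 clockwise.
Setting net torque to zero: R × 4.11 = 541.2 → R = 132 N.

R_A ≈ 132 N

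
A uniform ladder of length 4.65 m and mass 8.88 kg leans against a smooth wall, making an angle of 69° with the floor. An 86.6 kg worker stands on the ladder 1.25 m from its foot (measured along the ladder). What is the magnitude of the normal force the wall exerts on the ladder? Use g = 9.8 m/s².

Taking torques about the foot of the ladder:
Ladder weight 8.88×9.8 = 87.02 N acts at 2.325 m along the ladder; its horizontal arm is 2.325·cos69° = 0.8332 m → τ = 72.51 N·m clockwise.
Worker: 86.6×9.8 = 848.7 N at 1.25 m → arm 0.448 m → τ = 380.2 N·m clockwise.
Wall normal N acts horizontally at the top; its moment arm is the height L sinθ = 4.65·sin69° = 4.341 m, counterclockwise.
Balancing moments: N × 4.341 = 452.7, giving N = 104 N.

N_wall ≈ 104 N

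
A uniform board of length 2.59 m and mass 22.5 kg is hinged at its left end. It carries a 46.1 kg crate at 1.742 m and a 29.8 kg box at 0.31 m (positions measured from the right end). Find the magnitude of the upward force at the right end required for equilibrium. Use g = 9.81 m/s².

F ≈ 516 N

Taking torques about the left end:
Beam weight: 22.5 × 9.81 = 220.7 N down at 1.295 m → arm 1.295 m, τ = 220.7 × 1.295 = 285.8 N·m clockwise.
Crate: 46.1 × 9.81 = 452.2 N down at 1.742 m → arm 0.848 m, τ = 452.2 × 0.848 = 383.5 N·m clockwise.
Box: 29.8 × 9.81 = 292.3 N down at 0.31 m → arm 2.28 m, τ = 292.3 × 2.28 = 666.4 N·m clockwise.
Net moment of the loads = 1336 N·m clockwise.
The upward force F acts at the right end, arm 2.59 m, giving F × 2.59 counterclockwise.
Balancing moments: F × 2.59 = 1336, giving F = 1336 / 2.59 = 516 N.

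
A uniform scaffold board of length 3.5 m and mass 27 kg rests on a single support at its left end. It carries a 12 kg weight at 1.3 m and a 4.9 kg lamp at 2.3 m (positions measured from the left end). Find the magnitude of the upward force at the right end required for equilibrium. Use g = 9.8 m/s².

Taking torques about the left end:
Beam weight: 27 × 9.8 = 264.6 N down at 1.75 m → arm 1.75 m, τ = 264.6 × 1.75 = 463.1 N·m clockwise.
Weight: 12 × 9.8 = 117.6 N down at 1.3 m → arm 1.3 m, τ = 117.6 × 1.3 = 152.9 N·m clockwise.
Lamp: 4.9 × 9.8 = 48.02 N down at 2.3 m → arm 2.3 m, τ = 48.02 × 2.3 = 110.4 N·m clockwise.
Net moment of the loads = 726.4 N·m clockwise.
The upward force F acts at the right end, arm 3.5 m, giving F × 3.5 counterclockwise.
Στ = 0 ⇒ F × 3.5 = 726.4 ⇒ F = 726.4 / 3.5 = 208 N.

F ≈ 208 N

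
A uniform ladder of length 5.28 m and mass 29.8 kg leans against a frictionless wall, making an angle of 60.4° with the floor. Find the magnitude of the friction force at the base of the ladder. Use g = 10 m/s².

Sum moments about the foot of the ladder (the floor normal and friction both act there and drop out).
Ladder weight 29.8×10 = 298 N acts at 2.64 m along the ladder; its horizontal arm is 2.64·cos60.4° = 1.304 m → τ = 388.6 N·m clockwise.
Wall normal N acts horizontally at the top; its moment arm is the height L sinθ = 5.28·sin60.4° = 4.591 m, counterclockwise.
For rotational equilibrium, N × 4.591 = 388.6, so N = 84.6 N.
ΣFx = 0: friction at the foot balances the wall's push, so f = N_wall = 84.6 N.

f ≈ 84.6 N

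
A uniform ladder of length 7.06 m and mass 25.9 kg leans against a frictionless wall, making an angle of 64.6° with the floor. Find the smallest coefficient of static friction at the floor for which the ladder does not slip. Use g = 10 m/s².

μ_min ≈ 0.237

Take moments about the foot of the ladder.
Ladder weight 25.9×10 = 259 N acts at 3.53 m along the ladder; its horizontal arm is 3.53·cos64.6° = 1.514 m → τ = 392.1 N·m clockwise.
Wall normal N acts horizontally at the top; its moment arm is the height L sinθ = 7.06·sin64.6° = 6.378 m, counterclockwise.
Setting net torque to zero: N × 6.378 = 392.1 → N = 61.48 N.
ΣFx = 0 ⇒ f = N_wall = 61.48 N. ΣFy = 0 ⇒ N_floor = 259 N.
μ_min = f / N_floor = 61.48 / 259 = 0.237.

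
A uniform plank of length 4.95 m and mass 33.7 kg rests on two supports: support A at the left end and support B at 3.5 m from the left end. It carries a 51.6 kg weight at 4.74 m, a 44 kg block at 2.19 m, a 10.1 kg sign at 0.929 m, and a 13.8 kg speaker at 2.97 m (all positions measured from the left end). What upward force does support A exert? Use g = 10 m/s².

Sum moments about support B (its reaction then has zero moment arm).
Beam weight: 33.7 × 10 = 337 N down at 2.475 m → arm 1.025 m, τ = 337 × 1.025 = 345.4 N·m counterclockwise.
Weight: 51.6 × 10 = 516 N down at 4.74 m → arm 1.24 m, τ = 516 × 1.24 = 639.8 N·m clockwise.
Block: 44 × 10 = 440 N down at 2.19 m → arm 1.31 m, τ = 440 × 1.31 = 576.4 N·m counterclockwise.
Sign: 10.1 × 10 = 101 N down at 0.929 m → arm 2.571 m, τ = 101 × 2.571 = 259.7 N·m counterclockwise.
Speaker: 13.8 × 10 = 138 N down at 2.97 m → arm 0.53 m, τ = 138 × 0.53 = 73.14 N·m counterclockwise.
Net load moment about support B = 614.8 N·m counterclockwise.
Reaction R at support A is upward at 0 m, arm 3.5 m → moment R × 3.5 clockwise.
Balancing moments: R × 3.5 = 614.8, giving R = 176 N.

R_A ≈ 176 N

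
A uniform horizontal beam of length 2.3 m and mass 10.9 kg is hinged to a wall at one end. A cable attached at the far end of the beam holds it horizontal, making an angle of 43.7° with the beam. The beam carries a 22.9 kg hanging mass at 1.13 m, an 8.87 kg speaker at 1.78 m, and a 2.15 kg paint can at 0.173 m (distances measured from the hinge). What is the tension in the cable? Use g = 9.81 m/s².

Taking torques about the hinge:
Beam weight: 10.9 × 9.81 = 106.9 N down at 1.15 m → arm 1.15 m, τ = 106.9 × 1.15 = 122.9 N·m clockwise.
Hanging mass: 22.9 × 9.81 = 224.6 N down at 1.13 m → arm 1.13 m, τ = 224.6 × 1.13 = 253.8 N·m clockwise.
Speaker: 8.87 × 9.81 = 87.01 N down at 1.78 m → arm 1.78 m, τ = 87.01 × 1.78 = 154.9 N·m clockwise.
Paint can: 2.15 × 9.81 = 21.09 N down at 0.173 m → arm 0.173 m, τ = 21.09 × 0.173 = 3.649 N·m clockwise.
Total clockwise load moment = 535.2 N·m.
The cable tension T acts at 2.3 m; only its component perpendicular to the beam, T sinθ, produces torque. sin 43.7° = 0.6909.
Στ = 0 ⇒ T × 2.3 × 0.6909 = 535.2 ⇒ T = 535.2 / 1.589 = 337 N.

T ≈ 337 N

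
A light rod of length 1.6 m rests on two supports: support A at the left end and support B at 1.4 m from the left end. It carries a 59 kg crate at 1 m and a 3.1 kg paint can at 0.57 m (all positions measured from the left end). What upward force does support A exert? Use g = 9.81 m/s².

R_A ≈ 183 N

Taking torques about support B:
Crate: 59 × 9.81 = 578.8 N down at 1 m → arm 0.4 m, τ = 578.8 × 0.4 = 231.5 N·m counterclockwise.
Paint can: 3.1 × 9.81 = 30.41 N down at 0.57 m → arm 0.83 m, τ = 30.41 × 0.83 = 25.24 N·m counterclockwise.
Net load moment about support B = 256.7 N·m counterclockwise.
Reaction R at support A is upward at 0 m, arm 1.4 m → moment R × 1.4 clockwise.
For rotational equilibrium, R × 1.4 = 256.7, so R = 183 N.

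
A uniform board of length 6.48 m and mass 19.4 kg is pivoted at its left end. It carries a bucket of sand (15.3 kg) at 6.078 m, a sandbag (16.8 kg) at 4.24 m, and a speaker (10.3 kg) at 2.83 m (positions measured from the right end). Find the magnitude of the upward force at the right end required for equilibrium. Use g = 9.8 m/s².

F ≈ 218 N

Choose the left end as the axis so the unknown pivot reaction has zero arm there.
Beam weight: 19.4 × 9.8 = 190.1 N down at 3.24 m → arm 3.24 m, τ = 190.1 × 3.24 = 615.9 N·m clockwise.
Bucket of sand: 15.3 × 9.8 = 149.9 N down at 6.078 m → arm 0.402 m, τ = 149.9 × 0.402 = 60.26 N·m clockwise.
Sandbag: 16.8 × 9.8 = 164.6 N down at 4.24 m → arm 2.24 m, τ = 164.6 × 2.24 = 368.7 N·m clockwise.
Speaker: 10.3 × 9.8 = 100.9 N down at 2.83 m → arm 3.65 m, τ = 100.9 × 3.65 = 368.3 N·m clockwise.
Net moment of the loads = 1413 N·m clockwise.
The upward force F acts at the right end, arm 6.48 m, giving F × 6.48 counterclockwise.
Balancing moments: F × 6.48 = 1413, giving F = 1413 / 6.48 = 218 N.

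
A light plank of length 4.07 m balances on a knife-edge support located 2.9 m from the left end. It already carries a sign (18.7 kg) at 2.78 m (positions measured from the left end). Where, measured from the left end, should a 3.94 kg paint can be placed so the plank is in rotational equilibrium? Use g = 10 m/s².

x ≈ 3.47 m from the left end

Take moments about the knife-edge support (at 2.9 m from the left end).
Sign: 18.7 × 10 = 187 N down at 2.78 m → arm 0.12 m, τ = 187 × 0.12 = 22.44 N·m counterclockwise.
Net moment of existing loads = 22.44 N·m counterclockwise.
The paint can weighs 3.94 × 10 = 39.4 N and must supply an equal clockwise moment, so its lever arm about the knife-edge support is 22.44 / 39.4 = 0.57 m.
That puts it at 2.9 + 0.57 = 3.47 m from the left end.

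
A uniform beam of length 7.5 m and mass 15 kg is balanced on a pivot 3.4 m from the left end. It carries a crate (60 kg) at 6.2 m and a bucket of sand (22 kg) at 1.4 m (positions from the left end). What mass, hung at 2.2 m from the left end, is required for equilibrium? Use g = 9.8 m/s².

m ≈ 108 kg

Take moments about the pivot (at 3.4 m from the left end).
Beam weight: 15 × 9.8 = 147 N down at 3.75 m → arm 0.35 m, τ = 147 × 0.35 = 51.45 N·m clockwise.
Crate: 60 × 9.8 = 588 N down at 6.2 m → arm 2.8 m, τ = 588 × 2.8 = 1646 N·m clockwise.
Bucket of sand: 22 × 9.8 = 215.6 N down at 1.4 m → arm 2 m, τ = 215.6 × 2 = 431.2 N·m counterclockwise.
Net moment of known loads = 1266 N·m clockwise.
An unknown mass m at 2.2 m has arm 1.2 m; its moment is m·g·1.2 counterclockwise.
Balancing moments: m × 9.8 × 1.2 = 1266, giving m = 1266 / (9.8 × 1.2) = 108 kg.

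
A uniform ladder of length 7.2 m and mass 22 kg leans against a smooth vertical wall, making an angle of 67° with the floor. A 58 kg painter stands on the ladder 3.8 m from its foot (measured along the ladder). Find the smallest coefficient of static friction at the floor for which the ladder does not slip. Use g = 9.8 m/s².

μ_min ≈ 0.221

Take moments about the foot of the ladder.
Ladder weight 22×9.8 = 215.6 N acts at 3.6 m along the ladder; its horizontal arm is 3.6·cos67° = 1.407 m → τ = 303.3 N·m clockwise.
Painter: 58×9.8 = 568.4 N at 3.8 m → arm 1.485 m → τ = 844.1 N·m clockwise.
Wall normal N acts horizontally at the top; its moment arm is the height L sinθ = 7.2·sin67° = 6.628 m, counterclockwise.
Setting net torque to zero: N × 6.628 = 1147 → N = 173.1 N.
ΣFx = 0 ⇒ f = N_wall = 173.1 N. ΣFy = 0 ⇒ N_floor = 784 N.
μ_min = f / N_floor = 173.1 / 784 = 0.221.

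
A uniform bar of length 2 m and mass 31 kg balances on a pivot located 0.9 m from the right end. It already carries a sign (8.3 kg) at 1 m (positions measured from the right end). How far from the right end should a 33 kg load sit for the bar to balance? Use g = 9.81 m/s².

x ≈ 0.781 m from the right end

Taking torques about the pivot (at 0.9 m from the right end):
Beam weight: 31 × 9.81 = 304.1 N down at 1 m → arm 0.1 m, τ = 304.1 × 0.1 = 30.41 N·m counterclockwise.
Sign: 8.3 × 9.81 = 81.42 N down at 1 m → arm 0.1 m, τ = 81.42 × 0.1 = 8.142 N·m counterclockwise.
Net moment of existing loads = 38.55 N·m counterclockwise.
The load weighs 33 × 9.81 = 323.7 N and must supply an equal clockwise moment, so its lever arm about the pivot is 38.55 / 323.7 = 0.119 m.
That puts it at 0.9 − 0.119 = 0.781 m from the right end.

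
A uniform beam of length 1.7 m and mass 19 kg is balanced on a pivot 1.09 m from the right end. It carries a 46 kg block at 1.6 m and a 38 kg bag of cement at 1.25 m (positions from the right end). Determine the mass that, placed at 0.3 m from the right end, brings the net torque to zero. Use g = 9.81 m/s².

Taking torques about the pivot (at 1.09 m from the right end):
Beam weight: 19 × 9.81 = 186.4 N down at 0.85 m → arm 0.24 m, τ = 186.4 × 0.24 = 44.74 N·m clockwise.
Block: 46 × 9.81 = 451.3 N down at 1.6 m → arm 0.51 m, τ = 451.3 × 0.51 = 230.2 N·m counterclockwise.
Bag of cement: 38 × 9.81 = 372.8 N down at 1.25 m → arm 0.16 m, τ = 372.8 × 0.16 = 59.65 N·m counterclockwise.
Net moment of known loads = 245.1 N·m counterclockwise.
An unknown mass m at 0.3 m has arm 0.79 m; its moment is m·g·0.79 clockwise.
Στ = 0 ⇒ m × 9.81 × 0.79 = 245.1 ⇒ m = 245.1 / (9.81 × 0.79) = 31.6 kg.

m ≈ 31.6 kg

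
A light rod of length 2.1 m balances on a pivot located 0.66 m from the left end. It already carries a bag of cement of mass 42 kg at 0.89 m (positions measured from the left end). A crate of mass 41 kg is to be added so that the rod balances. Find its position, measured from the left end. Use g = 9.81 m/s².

Take moments about the pivot (at 0.66 m from the left end).
Bag of cement: 42 × 9.81 = 412 N down at 0.89 m → arm 0.23 m, τ = 412 × 0.23 = 94.76 N·m clockwise.
Net moment of existing loads = 94.76 N·m clockwise.
The crate weighs 41 × 9.81 = 402.2 N and must supply an equal counterclockwise moment, so its lever arm about the pivot is 94.76 / 402.2 = 0.236 m.
That puts it at 0.66 − 0.236 = 0.424 m from the left end.

x ≈ 0.424 m from the left end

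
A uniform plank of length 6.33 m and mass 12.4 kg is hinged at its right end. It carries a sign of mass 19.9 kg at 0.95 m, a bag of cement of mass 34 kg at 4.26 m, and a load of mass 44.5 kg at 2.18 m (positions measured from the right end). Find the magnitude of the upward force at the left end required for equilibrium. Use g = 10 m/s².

About the right end:
Beam weight: 12.4 × 10 = 124 N down at 3.165 m → arm 3.165 m, τ = 124 × 3.165 = 392.5 N·m counterclockwise.
Sign: 19.9 × 10 = 199 N down at 0.95 m → arm 0.95 m, τ = 199 × 0.95 = 189 N·m counterclockwise.
Bag of cement: 34 × 10 = 340 N down at 4.26 m → arm 4.26 m, τ = 340 × 4.26 = 1448 N·m counterclockwise.
Load: 44.5 × 10 = 445 N down at 2.18 m → arm 2.18 m, τ = 445 × 2.18 = 970.1 N·m counterclockwise.
Net moment of the loads = 3000 N·m counterclockwise.
The upward force F acts at the left end, arm 6.33 m, giving F × 6.33 clockwise.
Setting net torque to zero: F × 6.33 = 3000 → F = 3000 / 6.33 = 474 N.

F ≈ 474 N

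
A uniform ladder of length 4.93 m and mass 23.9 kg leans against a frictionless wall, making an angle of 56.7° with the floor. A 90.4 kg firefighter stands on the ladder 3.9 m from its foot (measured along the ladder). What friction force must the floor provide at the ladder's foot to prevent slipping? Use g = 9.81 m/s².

f ≈ 538 N

Take moments about the foot of the ladder.
Ladder weight 23.9×9.81 = 234.5 N acts at 2.465 m along the ladder; its horizontal arm is 2.465·cos56.7° = 1.353 m → τ = 317.3 N·m clockwise.
Firefighter: 90.4×9.81 = 886.8 N at 3.9 m → arm 2.141 m → τ = 1899 N·m clockwise.
Wall normal N acts horizontally at the top; its moment arm is the height L sinθ = 4.93·sin56.7° = 4.121 m, counterclockwise.
For rotational equilibrium, N × 4.121 = 2216, so N = 538 N.
ΣFx = 0: friction at the foot balances the wall's push, so f = N_wall = 538 N.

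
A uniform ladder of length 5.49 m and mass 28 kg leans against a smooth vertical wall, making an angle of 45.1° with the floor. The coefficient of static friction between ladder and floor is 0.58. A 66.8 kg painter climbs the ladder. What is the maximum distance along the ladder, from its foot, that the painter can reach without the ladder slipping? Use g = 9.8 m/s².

About the foot of the ladder:
Ladder weight 28×9.8 = 274.4 N acts at 2.745 m along the ladder; its horizontal arm is 2.745·cos45.1° = 1.938 m → τ = 531.8 N·m clockwise.
Painter weight 66.8×9.8 = 654.6 N at distance d → arm d·cos45.1° → τ = 654.6·d·0.7059 clockwise.
Wall normal N at the top has arm L sinθ = 3.889 m counterclockwise, so Στ = 0 gives N·3.889 = 531.8 + 462.1·d.
ΣFy = 0 ⇒ N_floor = 929 N, so the maximum friction is μ_s·N_floor = 0.58×929 = 538.8 N. ΣFx = 0 ⇒ N_wall = f, so at the slipping point N = 538.8 N.
Substituting: 538.8×3.889 = 531.8 + 462.1·d ⇒ d = (2095 − 531.8) / 462.1 = 3.38 m.

d ≈ 3.38 m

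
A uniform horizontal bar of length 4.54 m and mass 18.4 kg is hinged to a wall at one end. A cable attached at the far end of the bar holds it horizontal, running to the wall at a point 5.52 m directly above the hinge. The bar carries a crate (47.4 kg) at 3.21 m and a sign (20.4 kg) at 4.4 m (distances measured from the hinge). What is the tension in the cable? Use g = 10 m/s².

Taking torques about the hinge:
Beam weight: 18.4 × 10 = 184 N down at 2.27 m → arm 2.27 m, τ = 184 × 2.27 = 417.7 N·m clockwise.
Crate: 47.4 × 10 = 474 N down at 3.21 m → arm 3.21 m, τ = 474 × 3.21 = 1522 N·m clockwise.
Sign: 20.4 × 10 = 204 N down at 4.4 m → arm 4.4 m, τ = 204 × 4.4 = 897.6 N·m clockwise.
Total clockwise load moment = 2837 N·m.
The cable tension T acts at 4.54 m; only its component perpendicular to the bar, T sinθ, produces torque. sinθ = h/√(h²+d²) = 5.52/√(5.52²+4.54²) = 0.7723.
For rotational equilibrium, T × 4.54 × 0.7723 = 2837, so T = 2837 / 3.506 = 809 N.

T ≈ 809 N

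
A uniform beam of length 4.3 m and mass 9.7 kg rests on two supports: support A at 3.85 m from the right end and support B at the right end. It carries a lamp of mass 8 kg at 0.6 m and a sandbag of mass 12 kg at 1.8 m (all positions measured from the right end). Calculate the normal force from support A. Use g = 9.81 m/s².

About support B:
Beam weight: 9.7 × 9.81 = 95.16 N down at 2.15 m → arm 2.15 m, τ = 95.16 × 2.15 = 204.6 N·m counterclockwise.
Lamp: 8 × 9.81 = 78.48 N down at 0.6 m → arm 0.6 m, τ = 78.48 × 0.6 = 47.09 N·m counterclockwise.
Sandbag: 12 × 9.81 = 117.7 N down at 1.8 m → arm 1.8 m, τ = 117.7 × 1.8 = 211.9 N·m counterclockwise.
Net load moment about support B = 463.6 N·m counterclockwise.
Reaction R at support A is upward at 3.85 m, arm 3.85 m → moment R × 3.85 clockwise.
Στ = 0 ⇒ R × 3.85 = 463.6 ⇒ R = 120 N.

R_A ≈ 120 N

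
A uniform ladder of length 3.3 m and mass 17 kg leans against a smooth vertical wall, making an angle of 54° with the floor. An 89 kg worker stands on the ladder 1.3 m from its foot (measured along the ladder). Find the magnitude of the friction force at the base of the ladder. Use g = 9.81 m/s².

f ≈ 310 N

Take moments about the foot of the ladder.
Ladder weight 17×9.81 = 166.8 N acts at 1.65 m along the ladder; its horizontal arm is 1.65·cos54° = 0.9698 m → τ = 161.8 N·m clockwise.
Worker: 89×9.81 = 873.1 N at 1.3 m → arm 0.7641 m → τ = 667.1 N·m clockwise.
Wall normal N acts horizontally at the top; its moment arm is the height L sinθ = 3.3·sin54° = 2.67 m, counterclockwise.
Balancing moments: N × 2.67 = 828.9, giving N = 310 N.
ΣFx = 0: friction at the foot balances the wall's push, so f = N_wall = 310 N.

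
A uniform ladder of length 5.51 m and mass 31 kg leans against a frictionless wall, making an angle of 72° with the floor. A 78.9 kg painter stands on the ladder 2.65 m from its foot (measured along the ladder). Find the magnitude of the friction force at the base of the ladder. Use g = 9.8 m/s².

Take moments about the foot of the ladder.
Ladder weight 31×9.8 = 303.8 N acts at 2.755 m along the ladder; its horizontal arm is 2.755·cos72° = 0.8513 m → τ = 258.6 N·m clockwise.
Painter: 78.9×9.8 = 773.2 N at 2.65 m → arm 0.8189 m → τ = 633.2 N·m clockwise.
Wall normal N acts horizontally at the top; its moment arm is the height L sinθ = 5.51·sin72° = 5.24 m, counterclockwise.
Setting net torque to zero: N × 5.24 = 891.8 → N = 170 N.
ΣFx = 0: friction at the foot balances the wall's push, so f = N_wall = 170 N.

f ≈ 170 N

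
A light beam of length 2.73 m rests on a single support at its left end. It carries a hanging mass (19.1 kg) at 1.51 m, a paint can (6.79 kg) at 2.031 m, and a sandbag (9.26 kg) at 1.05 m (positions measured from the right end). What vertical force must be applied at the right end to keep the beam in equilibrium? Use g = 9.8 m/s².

Take moments about the left end.
Hanging mass: 19.1 × 9.8 = 187.2 N down at 1.51 m → arm 1.22 m, τ = 187.2 × 1.22 = 228.4 N·m clockwise.
Paint can: 6.79 × 9.8 = 66.54 N down at 2.031 m → arm 0.699 m, τ = 66.54 × 0.699 = 46.51 N·m clockwise.
Sandbag: 9.26 × 9.8 = 90.75 N down at 1.05 m → arm 1.68 m, τ = 90.75 × 1.68 = 152.5 N·m clockwise.
Net moment of the loads = 427.4 N·m clockwise.
The upward force F acts at the right end, arm 2.73 m, giving F × 2.73 counterclockwise.
Balancing moments: F × 2.73 = 427.4, giving F = 427.4 / 2.73 = 157 N.

F ≈ 157 N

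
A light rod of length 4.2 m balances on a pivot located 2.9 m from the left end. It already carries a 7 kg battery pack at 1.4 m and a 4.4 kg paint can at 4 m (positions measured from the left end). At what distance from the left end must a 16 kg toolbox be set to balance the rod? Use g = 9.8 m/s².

x ≈ 3.25 m from the left end

Sum moments about the pivot (at 2.9 m from the left end) (the support reaction has zero arm there).
Battery pack: 7 × 9.8 = 68.6 N down at 1.4 m → arm 1.5 m, τ = 68.6 × 1.5 = 102.9 N·m counterclockwise.
Paint can: 4.4 × 9.8 = 43.12 N down at 4 m → arm 1.1 m, τ = 43.12 × 1.1 = 47.43 N·m clockwise.
Net moment of existing loads = 55.47 N·m counterclockwise.
The toolbox weighs 16 × 9.8 = 156.8 N and must supply an equal clockwise moment, so its lever arm about the pivot is 55.47 / 156.8 = 0.354 m.
That puts it at 2.9 + 0.354 = 3.25 m from the left end.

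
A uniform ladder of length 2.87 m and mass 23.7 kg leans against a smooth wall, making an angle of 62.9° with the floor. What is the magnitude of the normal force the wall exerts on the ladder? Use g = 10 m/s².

N_wall ≈ 60.6 N

About the foot of the ladder:
Ladder weight 23.7×10 = 237 N acts at 1.435 m along the ladder; its horizontal arm is 1.435·cos62.9° = 0.6537 m → τ = 154.9 N·m clockwise.
Wall normal N acts horizontally at the top; its moment arm is the height L sinθ = 2.87·sin62.9° = 2.555 m, counterclockwise.
For rotational equilibrium, N × 2.555 = 154.9, so N = 60.6 N.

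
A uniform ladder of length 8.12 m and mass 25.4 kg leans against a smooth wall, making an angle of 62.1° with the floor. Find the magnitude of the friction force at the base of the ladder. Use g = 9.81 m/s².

Take moments about the foot of the ladder.
Ladder weight 25.4×9.81 = 249.2 N acts at 4.06 m along the ladder; its horizontal arm is 4.06·cos62.1° = 1.9 m → τ = 473.5 N·m clockwise.
Wall normal N acts horizontally at the top; its moment arm is the height L sinθ = 8.12·sin62.1° = 7.176 m, counterclockwise.
Στ = 0 ⇒ N × 7.176 = 473.5 ⇒ N = 66 N.
ΣFx = 0: friction at the foot balances the wall's push, so f = N_wall = 66 N.

f ≈ 66 N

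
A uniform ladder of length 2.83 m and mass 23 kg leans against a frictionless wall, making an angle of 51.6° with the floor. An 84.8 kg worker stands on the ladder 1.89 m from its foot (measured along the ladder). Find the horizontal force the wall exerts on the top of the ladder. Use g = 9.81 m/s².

Choose the foot of the ladder as the axis so the floor normal and friction both act there and drop out.
Ladder weight 23×9.81 = 225.6 N acts at 1.415 m along the ladder; its horizontal arm is 1.415·cos51.6° = 0.8789 m → τ = 198.3 N·m clockwise.
Worker: 84.8×9.81 = 831.9 N at 1.89 m → arm 1.174 m → τ = 976.7 N·m clockwise.
Wall normal N acts horizontally at the top; its moment arm is the height L sinθ = 2.83·sin51.6° = 2.218 m, counterclockwise.
Balancing moments: N × 2.218 = 1175, giving N = 530 N.

N_wall ≈ 530 N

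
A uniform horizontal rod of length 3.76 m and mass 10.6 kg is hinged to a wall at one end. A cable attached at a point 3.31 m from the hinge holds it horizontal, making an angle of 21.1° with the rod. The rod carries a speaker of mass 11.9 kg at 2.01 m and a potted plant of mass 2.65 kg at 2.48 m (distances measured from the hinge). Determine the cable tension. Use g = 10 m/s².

T ≈ 423 N

Choose the hinge as the axis so the unknown hinge reaction has zero arm there.
Beam weight: 10.6 × 10 = 106 N down at 1.88 m → arm 1.88 m, τ = 106 × 1.88 = 199.3 N·m clockwise.
Speaker: 11.9 × 10 = 119 N down at 2.01 m → arm 2.01 m, τ = 119 × 2.01 = 239.2 N·m clockwise.
Potted plant: 2.65 × 10 = 26.5 N down at 2.48 m → arm 2.48 m, τ = 26.5 × 2.48 = 65.72 N·m clockwise.
Total clockwise load moment = 504.2 N·m.
The cable tension T acts at 3.31 m; only its component perpendicular to the rod, T sinθ, produces torque. sin 21.1° = 0.36.
Balancing moments: T × 3.31 × 0.36 = 504.2, giving T = 504.2 / 1.192 = 423 N.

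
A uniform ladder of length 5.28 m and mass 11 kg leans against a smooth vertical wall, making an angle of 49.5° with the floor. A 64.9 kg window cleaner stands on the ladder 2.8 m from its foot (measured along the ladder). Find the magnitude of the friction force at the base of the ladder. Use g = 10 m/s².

f ≈ 341 N

Take moments about the foot of the ladder.
Ladder weight 11×10 = 110 N acts at 2.64 m along the ladder; its horizontal arm is 2.64·cos49.5° = 1.715 m → τ = 188.7 N·m clockwise.
Window cleaner: 64.9×10 = 649 N at 2.8 m → arm 1.818 m → τ = 1180 N·m clockwise.
Wall normal N acts horizontally at the top; its moment arm is the height L sinθ = 5.28·sin49.5° = 4.015 m, counterclockwise.
Balancing moments: N × 4.015 = 1369, giving N = 341 N.
ΣFx = 0: friction at the foot balances the wall's push, so f = N_wall = 341 N.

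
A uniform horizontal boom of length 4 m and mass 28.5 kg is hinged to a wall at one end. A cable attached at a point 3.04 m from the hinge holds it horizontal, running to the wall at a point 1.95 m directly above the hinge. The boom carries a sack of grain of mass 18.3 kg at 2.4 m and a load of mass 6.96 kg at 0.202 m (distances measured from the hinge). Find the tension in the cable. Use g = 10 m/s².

T ≈ 623 N

About the hinge:
Beam weight: 28.5 × 10 = 285 N down at 2 m → arm 2 m, τ = 285 × 2 = 570 N·m clockwise.
Sack of grain: 18.3 × 10 = 183 N down at 2.4 m → arm 2.4 m, τ = 183 × 2.4 = 439.2 N·m clockwise.
Load: 6.96 × 10 = 69.6 N down at 0.202 m → arm 0.202 m, τ = 69.6 × 0.202 = 14.06 N·m clockwise.
Total clockwise load moment = 1023 N·m.
The cable tension T acts at 3.04 m; only its component perpendicular to the boom, T sinθ, produces torque. sinθ = h/√(h²+d²) = 1.95/√(1.95²+3.04²) = 0.5399.
Setting net torque to zero: T × 3.04 × 0.5399 = 1023 → T = 1023 / 1.641 = 623 N.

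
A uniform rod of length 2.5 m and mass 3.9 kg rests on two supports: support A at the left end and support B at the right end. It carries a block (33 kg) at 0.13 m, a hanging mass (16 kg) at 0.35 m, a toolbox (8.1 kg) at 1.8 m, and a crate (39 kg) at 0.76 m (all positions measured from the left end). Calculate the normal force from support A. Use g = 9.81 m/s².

Taking torques about support B:
Beam weight: 3.9 × 9.81 = 38.26 N down at 1.25 m → arm 1.25 m, τ = 38.26 × 1.25 = 47.82 N·m counterclockwise.
Block: 33 × 9.81 = 323.7 N down at 0.13 m → arm 2.37 m, τ = 323.7 × 2.37 = 767.2 N·m counterclockwise.
Hanging mass: 16 × 9.81 = 157 N down at 0.35 m → arm 2.15 m, τ = 157 × 2.15 = 337.6 N·m counterclockwise.
Toolbox: 8.1 × 9.81 = 79.46 N down at 1.8 m → arm 0.7 m, τ = 79.46 × 0.7 = 55.62 N·m counterclockwise.
Crate: 39 × 9.81 = 382.6 N down at 0.76 m → arm 1.74 m, τ = 382.6 × 1.74 = 665.7 N·m counterclockwise.
Net load moment about support B = 1874 N·m counterclockwise.
Reaction R at support A is upward at 0 m, arm 2.5 m → moment R × 2.5 clockwise.
For rotational equilibrium, R × 2.5 = 1874, so R = 750 N.

R_A ≈ 750 N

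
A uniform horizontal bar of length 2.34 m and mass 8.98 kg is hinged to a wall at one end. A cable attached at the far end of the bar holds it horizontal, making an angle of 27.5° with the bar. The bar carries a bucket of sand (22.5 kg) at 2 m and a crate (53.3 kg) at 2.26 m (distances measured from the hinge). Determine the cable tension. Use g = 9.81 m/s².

T ≈ 1600 N

Choose the hinge as the axis so the unknown hinge reaction has zero arm there.
Beam weight: 8.98 × 9.81 = 88.09 N down at 1.17 m → arm 1.17 m, τ = 88.09 × 1.17 = 103.1 N·m clockwise.
Bucket of sand: 22.5 × 9.81 = 220.7 N down at 2 m → arm 2 m, τ = 220.7 × 2 = 441.4 N·m clockwise.
Crate: 53.3 × 9.81 = 522.9 N down at 2.26 m → arm 2.26 m, τ = 522.9 × 2.26 = 1182 N·m clockwise.
Total clockwise load moment = 1726 N·m.
The cable tension T acts at 2.34 m; only its component perpendicular to the bar, T sinθ, produces torque. sin 27.5° = 0.4617.
Στ = 0 ⇒ T × 2.34 × 0.4617 = 1726 ⇒ T = 1726 / 1.08 = 1600 N.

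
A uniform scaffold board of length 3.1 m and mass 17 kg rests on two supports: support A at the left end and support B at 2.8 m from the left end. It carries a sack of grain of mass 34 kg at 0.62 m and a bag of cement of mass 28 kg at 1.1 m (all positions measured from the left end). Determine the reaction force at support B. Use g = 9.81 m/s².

R_B ≈ 274 N

Choose support A as the axis so its reaction then has zero moment arm.
Beam weight: 17 × 9.81 = 166.8 N down at 1.55 m → arm 1.55 m, τ = 166.8 × 1.55 = 258.5 N·m clockwise.
Sack of grain: 34 × 9.81 = 333.5 N down at 0.62 m → arm 0.62 m, τ = 333.5 × 0.62 = 206.8 N·m clockwise.
Bag of cement: 28 × 9.81 = 274.7 N down at 1.1 m → arm 1.1 m, τ = 274.7 × 1.1 = 302.2 N·m clockwise.
Net load moment about support A = 767.5 N·m clockwise.
Reaction R at support B is upward at 2.8 m, arm 2.8 m → moment R × 2.8 counterclockwise.
For rotational equilibrium, R × 2.8 = 767.5, so R = 274 N.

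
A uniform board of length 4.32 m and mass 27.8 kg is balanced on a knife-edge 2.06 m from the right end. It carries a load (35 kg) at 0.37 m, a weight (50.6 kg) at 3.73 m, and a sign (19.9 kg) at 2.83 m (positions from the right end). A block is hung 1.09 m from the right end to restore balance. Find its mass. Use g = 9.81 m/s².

About the knife-edge (at 2.06 m from the right end):
Beam weight: 27.8 × 9.81 = 272.7 N down at 2.16 m → arm 0.1 m, τ = 272.7 × 0.1 = 27.27 N·m counterclockwise.
Load: 35 × 9.81 = 343.4 N down at 0.37 m → arm 1.69 m, τ = 343.4 × 1.69 = 580.3 N·m clockwise.
Weight: 50.6 × 9.81 = 496.4 N down at 3.73 m → arm 1.67 m, τ = 496.4 × 1.67 = 829 N·m counterclockwise.
Sign: 19.9 × 9.81 = 195.2 N down at 2.83 m → arm 0.77 m, τ = 195.2 × 0.77 = 150.3 N·m counterclockwise.
Net moment of known loads = 426.3 N·m counterclockwise.
An unknown mass m at 1.09 m has arm 0.97 m; its moment is m·g·0.97 clockwise.
For rotational equilibrium, m × 9.81 × 0.97 = 426.3, so m = 426.3 / (9.81 × 0.97) = 44.8 kg.

m ≈ 44.8 kg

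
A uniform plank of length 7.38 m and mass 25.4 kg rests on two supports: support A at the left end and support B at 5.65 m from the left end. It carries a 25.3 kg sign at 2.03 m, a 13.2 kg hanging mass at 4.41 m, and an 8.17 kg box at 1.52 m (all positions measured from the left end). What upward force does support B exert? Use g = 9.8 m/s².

Take moments about support A.
Beam weight: 25.4 × 9.8 = 248.9 N down at 3.69 m → arm 3.69 m, τ = 248.9 × 3.69 = 918.4 N·m clockwise.
Sign: 25.3 × 9.8 = 247.9 N down at 2.03 m → arm 2.03 m, τ = 247.9 × 2.03 = 503.2 N·m clockwise.
Hanging mass: 13.2 × 9.8 = 129.4 N down at 4.41 m → arm 4.41 m, τ = 129.4 × 4.41 = 570.7 N·m clockwise.
Box: 8.17 × 9.8 = 80.07 N down at 1.52 m → arm 1.52 m, τ = 80.07 × 1.52 = 121.7 N·m clockwise.
Net load moment about support A = 2114 N·m clockwise.
Reaction R at support B is upward at 5.65 m, arm 5.65 m → moment R × 5.65 counterclockwise.
Balancing moments: R × 5.65 = 2114, giving R = 374 N.

R_B ≈ 374 N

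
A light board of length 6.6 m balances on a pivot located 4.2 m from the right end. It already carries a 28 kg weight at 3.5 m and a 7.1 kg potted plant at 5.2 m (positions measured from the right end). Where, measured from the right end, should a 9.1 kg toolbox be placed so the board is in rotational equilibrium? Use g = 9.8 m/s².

x ≈ 5.57 m from the right end

Taking torques about the pivot (at 4.2 m from the right end):
Weight: 28 × 9.8 = 274.4 N down at 3.5 m → arm 0.7 m, τ = 274.4 × 0.7 = 192.1 N·m clockwise.
Potted plant: 7.1 × 9.8 = 69.58 N down at 5.2 m → arm 1 m, τ = 69.58 × 1 = 69.58 N·m counterclockwise.
Net moment of existing loads = 122.5 N·m clockwise.
The toolbox weighs 9.1 × 9.8 = 89.18 N and must supply an equal counterclockwise moment, so its lever arm about the pivot is 122.5 / 89.18 = 1.37 m.
That puts it at 4.2 + 1.37 = 5.57 m from the right end.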